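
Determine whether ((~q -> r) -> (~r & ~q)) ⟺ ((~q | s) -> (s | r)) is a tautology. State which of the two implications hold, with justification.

Forward direction. This fails. Under q = F, s = F, r = F, the left side is true but the right side is false.

Converse. This fails. Under q = T, s = F, r = F, the left side is false but the right side is true.

(⇒) fails and (⇐) fails.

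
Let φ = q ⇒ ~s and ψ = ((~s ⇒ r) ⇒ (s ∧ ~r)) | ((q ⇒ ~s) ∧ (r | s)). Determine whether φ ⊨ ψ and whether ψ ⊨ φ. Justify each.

(⟹) Assume the antecedent. If q is true, the antecedent forces (q = T, r = F, s = F) or (q = T, r = T, s = F), and the consequent holds there. If q is false, the consequent reduces to true regardless of the other variables. Either way the consequent holds.

(⟸) This fails. Under q = T, r = F, s = T, the left side is false but the right side is true.

Only the forward implication holds.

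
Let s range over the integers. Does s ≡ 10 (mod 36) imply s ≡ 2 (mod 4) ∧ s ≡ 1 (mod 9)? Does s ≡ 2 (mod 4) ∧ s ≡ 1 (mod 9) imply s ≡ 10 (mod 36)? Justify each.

(⟹) Suppose s ≡ 10 (mod 36); write s = 36j + 10. Since 4 ∣ 36, reducing mod 4 gives s ≡ 10 ≡ 2 (mod 4); since 9 ∣ 36, reducing mod 9 gives s ≡ 10 ≡ 1 (mod 9).

(⟸) Conversely, if s ≡ 2 (mod 4) and s ≡ 1 (mod 9), then by the Chinese remainder theorem s ≡ 10 (mod 36). This is exactly s ≡ 10 (mod 36).

Equivalent; both directions hold.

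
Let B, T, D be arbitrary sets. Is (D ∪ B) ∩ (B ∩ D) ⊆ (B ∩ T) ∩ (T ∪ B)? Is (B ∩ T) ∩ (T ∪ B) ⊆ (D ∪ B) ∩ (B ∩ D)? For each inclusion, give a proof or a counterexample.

Neither inclusion holds.

(⊆) This inclusion fails. Take B = {1}, T = ∅, D = {1}; then 1 ∈ (D ∪ B) ∩ (B ∩ D) but 1 ∉ (B ∩ T) ∩ (T ∪ B).

(⊇) This inclusion fails. Take B = {1}, T = {1}, D = ∅; then 1 ∈ (B ∩ T) ∩ (T ∪ B) but 1 ∉ (D ∪ B) ∩ (B ∩ D).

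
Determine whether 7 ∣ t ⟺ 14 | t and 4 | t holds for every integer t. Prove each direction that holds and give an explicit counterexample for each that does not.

Not equivalent: only (⇐) holds.

(⟸) Suppose 14 ∣ t and 4 ∣ t. Any common multiple of 14 and 4 is a multiple of their lcm; here lcm(14, 4) = 14·4/gcd(14, 4) = 56/2 = 28, so 28 ∣ t. Since 7 ∣ 28, it follows that 7 ∣ t.

(⟹) This fails: take t = 7. Certainly 7 ∣ 7, but 14 ∤ 7.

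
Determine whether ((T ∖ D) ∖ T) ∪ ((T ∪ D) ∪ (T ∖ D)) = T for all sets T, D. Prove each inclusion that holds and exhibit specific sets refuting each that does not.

(⟹) This inclusion fails. Take T = ∅, D = {1}; then 1 ∈ ((T ∖ D) ∖ T) ∪ ((T ∪ D) ∪ (T ∖ D)) but 1 ∉ T.

(⟸) Let x ∈ T. Then either x ∈ T and x ∉ D; or x ∈ T ∩ D. In each case x ∈ ((T ∖ D) ∖ T) ∪ ((T ∪ D) ∪ (T ∖ D)), so T ⊆ ((T ∖ D) ∖ T) ∪ ((T ∪ D) ∪ (T ∖ D)).

Only the reverse inclusion holds.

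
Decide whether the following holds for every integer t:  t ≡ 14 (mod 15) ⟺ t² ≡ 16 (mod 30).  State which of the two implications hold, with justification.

Both directions fail.

(⇒) This fails: take t = 29. Then 29 ≡ 14 (mod 15), but 29² = 841 ≡ 1 (mod 30), not 16.

(⇐) This fails: take t = 4. Then 4² = 16 ≡ 16 (mod 30), yet 4 ≡ 4 (mod 15), not 14.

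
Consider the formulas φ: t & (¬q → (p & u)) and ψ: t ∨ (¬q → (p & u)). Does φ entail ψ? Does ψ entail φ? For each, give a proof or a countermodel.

The forward direction holds; the converse fails.

Forward direction. Assume the antecedent. If t is true, t ∨ (¬q → (p & u)) reduces to true regardless of the other variables. If t is false, the antecedent cannot hold. Either way t ∨ (¬q → (p & u)) holds.

Converse. This fails. Under t = T, q = F, u = F, p = F, the left side is false but the right side is true.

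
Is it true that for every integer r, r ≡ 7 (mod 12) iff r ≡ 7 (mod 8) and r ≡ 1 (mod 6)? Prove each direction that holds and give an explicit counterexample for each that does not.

Forward direction. This fails: r = 19 gives 19 ≡ 7 (mod 12) but 19 ≡ 3 (mod 8), so the conjunction on the right does not hold.

Converse. If r ≡ 7 (mod 8) and r ≡ 1 (mod 6), then by the Chinese remainder theorem r ≡ 7 (mod 24). Since 7 ≡ 7 (mod 12) and 12 ∣ 24, we get r ≡ 7 (mod 12).

Only the reverse direction holds.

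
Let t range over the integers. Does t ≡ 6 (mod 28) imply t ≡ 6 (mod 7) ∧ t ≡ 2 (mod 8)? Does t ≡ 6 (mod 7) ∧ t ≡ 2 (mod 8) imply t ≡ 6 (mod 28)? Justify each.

[⇒] This fails: t = 6 gives 6 ≡ 6 (mod 28) but 6 ≡ 6 (mod 8), so the conjunction on the right does not hold.

[⇐] Conversely, if t ≡ 6 (mod 7) and t ≡ 2 (mod 8), then by the Chinese remainder theorem t ≡ 34 (mod 56). Since 34 ≡ 6 (mod 28) and 28 ∣ 56, we get t ≡ 6 (mod 28).

(⇒) fails; (⇐) holds.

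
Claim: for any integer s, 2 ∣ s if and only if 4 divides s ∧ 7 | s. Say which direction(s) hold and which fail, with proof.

(⟹) This fails: take s = 2. Certainly 2 ∣ 2, but 4 ∤ 2.

(⟸) Suppose 4 ∣ s and 7 ∣ s. Any common multiple of 4 and 7 is a multiple of their lcm; here gcd(4, 7) = 1, so lcm(4, 7) = 4·7 = 28, so 28 ∣ s. Since 2 ∣ 28, it follows that 2 ∣ s.

The forward direction fails; the converse holds.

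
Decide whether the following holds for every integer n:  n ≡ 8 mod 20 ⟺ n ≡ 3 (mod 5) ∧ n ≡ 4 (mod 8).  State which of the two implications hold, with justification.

(←) If n ≡ 3 (mod 5) and n ≡ 4 (mod 8), then by the Chinese remainder theorem n ≡ 28 (mod 40). Since 28 ≡ 8 (mod 20) and 20 ∣ 40, we get n ≡ 8 (mod 20).

(→) This fails: n = 8 gives 8 ≡ 8 (mod 20) but 8 ≡ 0 (mod 8), so the conjunction on the right does not hold.

Not equivalent: only (⇐) holds.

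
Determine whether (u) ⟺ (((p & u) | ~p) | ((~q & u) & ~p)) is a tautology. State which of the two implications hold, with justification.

Converse. This fails. Under p = F, q = F, u = F, the left side is false but the right side is true.

Forward direction. Assume the antecedent. If p is true, the antecedent forces (p = T, q = F, u = T) or (p = T, q = T, u = T), and the consequent holds there. If p is false, the consequent reduces to true regardless of the other variables. Either way the consequent holds.

Not equivalent: only (⇒) holds.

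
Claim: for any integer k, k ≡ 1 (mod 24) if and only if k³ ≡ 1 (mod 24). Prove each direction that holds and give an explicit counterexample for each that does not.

Both implications hold.

(⟹) Suppose k ≡ 1 (mod 24). Write k = 24j + 1. Then (24j + 1)³ = 13824j³ + 1728j² + 72j + 1 = 24(576j³ + 72j² + 3j) + 1, so k³ ≡ 1 (mod 24).

(⟸) Conversely, suppose k³ ≡ 1 (mod 24). The only residue r in {0, …, 23} with r³ ≡ 1 (mod 24) is r = 1, so k ≡ 1 (mod 24).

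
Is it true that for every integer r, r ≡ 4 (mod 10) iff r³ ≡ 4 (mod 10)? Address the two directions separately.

Forward direction. Suppose r ≡ 4 (mod 10). Write r = 10j + 4. Then (10j + 4)³ = 1000j³ + 1200j² + 480j + 64 = 10(100j³ + 120j² + 48j + 6) + 4, so r³ ≡ 4 (mod 10).

Converse. Suppose r³ ≡ 4 (mod 10). The only residue r in {0, …, 9} with r³ ≡ 4 (mod 10) is r = 4, so r ≡ 4 (mod 10).

Both implications hold.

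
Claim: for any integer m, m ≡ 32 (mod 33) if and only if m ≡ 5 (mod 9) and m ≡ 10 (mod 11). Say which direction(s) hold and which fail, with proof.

Converse. If m ≡ 5 (mod 9) and m ≡ 10 (mod 11), then by the Chinese remainder theorem m ≡ 32 (mod 99). Since 32 ≡ 32 (mod 33) and 33 ∣ 99, we get m ≡ 32 (mod 33).

Forward direction. This fails: m = 65 gives 65 ≡ 32 (mod 33) but 65 ≡ 2 (mod 9), so the conjunction on the right does not hold.

Only the converse holds.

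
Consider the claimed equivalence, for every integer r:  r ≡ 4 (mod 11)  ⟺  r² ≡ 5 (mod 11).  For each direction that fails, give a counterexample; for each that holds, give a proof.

Not equivalent: only (⇒) holds.

Converse. This fails: take r = 7. Then 7² = 49 ≡ 5 (mod 11), yet 7 ≡ 7 (mod 11), not 4.

Forward direction. Suppose r ≡ 4 (mod 11). Write r = 11j + 4. Then (11j + 4)² = 121j² + 88j + 16 = 11(11j² + 8j + 1) + 5, so r² ≡ 5 (mod 11).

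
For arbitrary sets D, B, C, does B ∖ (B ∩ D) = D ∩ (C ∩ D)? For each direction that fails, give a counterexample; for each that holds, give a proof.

Forward inclusion. This inclusion fails. Take D = ∅, B = {1}, C = ∅; then 1 ∈ B ∖ (B ∩ D) but 1 ∉ D ∩ (C ∩ D).

Reverse inclusion. This inclusion fails. Take D = {1}, B = ∅, C = {1}; then 1 ∈ D ∩ (C ∩ D) but 1 ∉ B ∖ (B ∩ D).

(⊆) fails and (⊇) fails.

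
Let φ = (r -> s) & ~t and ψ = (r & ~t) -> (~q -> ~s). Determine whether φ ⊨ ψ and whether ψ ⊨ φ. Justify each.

Forward direction. This fails. Under t = F, s = T, q = F, r = T, the left side is true but the right side is false.

Converse. This fails. Under t = T, s = F, q = F, r = F, the left side is false but the right side is true.

(⇒) fails and (⇐) fails.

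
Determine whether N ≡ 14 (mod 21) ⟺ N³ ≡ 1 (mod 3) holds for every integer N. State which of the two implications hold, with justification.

Neither implication holds.

(⟹) This fails: take N = 14. Then 14 ≡ 14 (mod 21), but 14³ = 2744 ≡ 2 (mod 3), not 1.

(⟸) This fails: take N = 1. Then 1³ = 1 ≡ 1 (mod 3), yet 1 ≡ 1 (mod 21), not 14.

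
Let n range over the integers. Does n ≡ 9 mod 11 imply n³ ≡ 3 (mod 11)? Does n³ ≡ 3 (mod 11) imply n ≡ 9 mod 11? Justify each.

The biconditional holds.

(⟹) Suppose n ≡ 9 mod 11. Write n = 11j + 9. Then (11j + 9)³ = 1331j³ + 3267j² + 2673j + 729 = 11(121j³ + 297j² + 243j + 66) + 3, so n³ ≡ 3 (mod 11).

(⟸) For the converse, argue contrapositively. If n ≢ 9 (mod 11), then n is congruent to one of 0, 1, 2, 3, 4, 5, 6, 7, 8, 10 modulo 11, and these give n³ ≡ 0, 1, 8, 5, 9, 4, 7, 2, 6, 10 respectively — never 3.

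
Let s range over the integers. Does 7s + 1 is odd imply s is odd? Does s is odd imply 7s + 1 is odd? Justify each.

Neither direction holds.

(⇒) This fails: s = 2 gives 7s + 1 = 15, which is odd, but 2 is even, not odd.

(⇐) This also fails: s = 3 is odd, but 7s + 1 = 22 is even, not odd.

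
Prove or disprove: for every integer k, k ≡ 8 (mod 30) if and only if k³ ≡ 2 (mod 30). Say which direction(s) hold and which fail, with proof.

[⇐] Suppose k³ ≡ 2 (mod 30). The only residue r in {0, …, 29} with r³ ≡ 2 (mod 30) is r = 8, so k ≡ 8 (mod 30).

[⇒] Suppose k ≡ 8 (mod 30). Write k = 30j + 8. Then (30j + 8)³ = 27000j³ + 21600j² + 5760j + 512 = 30(900j³ + 720j² + 192j + 17) + 2, so k³ ≡ 2 (mod 30).

Both directions hold.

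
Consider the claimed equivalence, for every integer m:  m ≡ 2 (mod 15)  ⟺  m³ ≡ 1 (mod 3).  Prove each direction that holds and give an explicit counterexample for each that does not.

(→) This fails: take m = 2. Then 2 ≡ 2 (mod 15), but 2³ = 8 ≡ 2 (mod 3), not 1.

(←) This fails: take m = 1. Then 1³ = 1 ≡ 1 (mod 3), yet 1 ≡ 1 (mod 15), not 2.

Both directions fail.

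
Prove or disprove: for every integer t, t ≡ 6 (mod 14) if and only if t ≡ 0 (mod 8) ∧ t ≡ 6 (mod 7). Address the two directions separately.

[⇒] This fails: t = 34 gives 34 ≡ 6 (mod 14) but 34 ≡ 2 (mod 8), so the conjunction on the right does not hold.

[⇐] Conversely, if t ≡ 0 (mod 8) and t ≡ 6 (mod 7), then by the Chinese remainder theorem t ≡ 48 (mod 56). Since 48 ≡ 6 (mod 14) and 14 ∣ 56, we get t ≡ 6 (mod 14).

Only the reverse direction holds.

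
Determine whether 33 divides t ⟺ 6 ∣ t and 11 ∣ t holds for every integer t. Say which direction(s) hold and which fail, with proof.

The forward direction fails; the converse holds.

Forward direction. This fails: take t = 33. Certainly 33 ∣ 33, but 6 ∤ 33.

Converse. Suppose 6 ∣ t and 11 ∣ t. Any common multiple of 6 and 11 is a multiple of their lcm; here gcd(6, 11) = 1, so lcm(6, 11) = 6·11 = 66, so 66 ∣ t. Since 33 ∣ 66, it follows that 33 ∣ t.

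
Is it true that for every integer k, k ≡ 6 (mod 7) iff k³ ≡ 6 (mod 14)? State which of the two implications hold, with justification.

Both directions fail.

(→) This fails: take k = 13. Then 13 ≡ 6 (mod 7), but 13³ = 2197 ≡ 13 (mod 14), not 6.

(←) This fails: take k = 10. Then 10³ = 1000 ≡ 6 (mod 14), yet 10 ≡ 3 (mod 7), not 6.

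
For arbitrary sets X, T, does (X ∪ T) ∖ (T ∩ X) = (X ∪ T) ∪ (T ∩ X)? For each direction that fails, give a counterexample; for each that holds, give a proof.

(⊆) holds; (⊇) fails.

(⟹) Let x ∈ (X ∪ T) ∖ (T ∩ X). Then either x ∈ X and x ∉ T; or x ∈ T and x ∉ X. In each case x ∈ (X ∪ T) ∪ (T ∩ X), so (X ∪ T) ∖ (T ∩ X) ⊆ (X ∪ T) ∪ (T ∩ X).

(⟸) This inclusion fails. Take X = {1}, T = {1}; then 1 ∈ (X ∪ T) ∪ (T ∩ X) but 1 ∉ (X ∪ T) ∖ (T ∩ X).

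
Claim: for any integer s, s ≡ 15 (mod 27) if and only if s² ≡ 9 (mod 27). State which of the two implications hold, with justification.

The forward direction holds; the converse fails.

(⟹) Suppose s ≡ 15 (mod 27). Write s = 27j + 15. Then (27j + 15)² = 729j² + 810j + 225 = 27(27j² + 30j + 8) + 9, so s² ≡ 9 (mod 27).

(⟸) This fails: take s = 3. Then 3² = 9 ≡ 9 (mod 27), yet 3 ≡ 3 (mod 27), not 15.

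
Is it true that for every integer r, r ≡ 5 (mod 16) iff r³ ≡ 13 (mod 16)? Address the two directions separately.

Forward direction. Suppose r ≡ 5 (mod 16). Write r = 16j + 5. Then (16j + 5)³ = 4096j³ + 3840j² + 1200j + 125 = 16(256j³ + 240j² + 75j + 7) + 13, so r³ ≡ 13 (mod 16).

Converse. Suppose r³ ≡ 13 (mod 16). The only residue r in {0, …, 15} with r³ ≡ 13 (mod 16) is r = 5, so r ≡ 5 (mod 16).

Equivalent; both directions hold.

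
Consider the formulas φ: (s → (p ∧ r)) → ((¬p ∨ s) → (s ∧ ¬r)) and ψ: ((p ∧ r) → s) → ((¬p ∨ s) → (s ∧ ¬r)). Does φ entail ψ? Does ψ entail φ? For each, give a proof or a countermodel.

Only the reverse direction holds.

Converse. Assume the antecedent. If s is true, the antecedent forces (s = T, p = F, r = F) or (s = T, p = T, r = F), and the consequent holds there. If s is false, the antecedent forces (s = F, p = T, r = F) or (s = F, p = T, r = T), and the consequent holds there. Either way the consequent holds.

Forward direction. This fails. Under s = T, p = F, r = T, the left side is true but the right side is false.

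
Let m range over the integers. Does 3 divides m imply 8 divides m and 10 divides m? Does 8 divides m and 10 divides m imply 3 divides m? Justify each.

[⇒] This fails: take m = 3. Certainly 3 ∣ 3, but 8 ∤ 3.

[⇐] This fails: take m = 40. Both 8 ∣ 40 and 10 ∣ 40, yet 40 is not a multiple of 3 (since 40 = 13·3 + 1), so 3 ∤ 40.

Neither direction holds.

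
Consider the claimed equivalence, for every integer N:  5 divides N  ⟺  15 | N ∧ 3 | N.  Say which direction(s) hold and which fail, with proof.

(⟹) This fails: take N = 5. Certainly 5 ∣ 5, but 15 ∤ 5.

(⟸) Suppose 15 ∣ N and 3 ∣ N. Any common multiple of 15 and 3 is a multiple of their lcm; here lcm(15, 3) = 15·3/gcd(15, 3) = 45/3 = 15, so 15 ∣ N. Since 5 ∣ 15, it follows that 5 ∣ N.

(⇒) fails; (⇐) holds.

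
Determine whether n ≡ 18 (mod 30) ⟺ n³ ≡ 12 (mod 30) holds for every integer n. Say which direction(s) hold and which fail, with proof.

Equivalent; both directions hold.

[⇐] Suppose n³ ≡ 12 (mod 30). The only residue r in {0, …, 29} with r³ ≡ 12 (mod 30) is r = 18, so n ≡ 18 (mod 30).

[⇒] Suppose n ≡ 18 (mod 30). Write n = 30j + 18. Then (30j + 18)³ = 27000j³ + 48600j² + 29160j + 5832 = 30(900j³ + 1620j² + 972j + 194) + 12, so n³ ≡ 12 (mod 30).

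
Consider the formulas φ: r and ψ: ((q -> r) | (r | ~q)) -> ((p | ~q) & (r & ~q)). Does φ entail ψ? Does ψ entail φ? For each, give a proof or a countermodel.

Forward direction. This fails. Under p = F, r = T, q = T, the left side is true but the right side is false.

Converse. This fails. Under p = F, r = F, q = T, the left side is false but the right side is true.

Neither implication holds.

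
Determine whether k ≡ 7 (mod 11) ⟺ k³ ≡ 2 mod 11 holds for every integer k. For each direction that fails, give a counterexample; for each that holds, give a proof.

Both implications hold.

(⟸) For the converse, argue contrapositively. If k ≢ 7 (mod 11), then k is congruent to one of 0, 1, 2, 3, 4, 5, 6, 8, 9, 10 modulo 11, and these give k³ ≡ 0, 1, 8, 5, 9, 4, 7, 6, 3, 10 respectively — never 2.

(⟹) Suppose k ≡ 7 (mod 11). Write k = 11j + 7. Then (11j + 7)³ = 1331j³ + 2541j² + 1617j + 343 = 11(121j³ + 231j² + 147j + 31) + 2, so k³ ≡ 2 (mod 11).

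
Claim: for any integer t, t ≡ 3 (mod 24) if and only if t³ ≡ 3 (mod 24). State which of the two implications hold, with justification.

(⇒) Suppose t ≡ 3 (mod 24). Write t = 24j + 3. Then (24j + 3)³ = 13824j³ + 5184j² + 648j + 27 = 24(576j³ + 216j² + 27j + 1) + 3, so t³ ≡ 3 (mod 24).

(⇐) Conversely, suppose t³ ≡ 3 (mod 24). The only residue r in {0, …, 23} with r³ ≡ 3 (mod 24) is r = 3, so t ≡ 3 (mod 24).

Both directions hold; the statement is true.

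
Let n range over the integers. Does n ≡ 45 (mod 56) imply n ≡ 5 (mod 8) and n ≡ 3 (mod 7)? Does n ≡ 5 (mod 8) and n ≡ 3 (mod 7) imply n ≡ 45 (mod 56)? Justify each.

Both implications hold.

(→) Suppose n ≡ 45 (mod 56); write n = 56j + 45. Since 8 ∣ 56, reducing mod 8 gives n ≡ 45 ≡ 5 (mod 8); since 7 ∣ 56, reducing mod 7 gives n ≡ 45 ≡ 3 (mod 7).

(←) Conversely, if n ≡ 5 (mod 8) and n ≡ 3 (mod 7), then by the Chinese remainder theorem n ≡ 45 (mod 56). This is exactly n ≡ 45 (mod 56).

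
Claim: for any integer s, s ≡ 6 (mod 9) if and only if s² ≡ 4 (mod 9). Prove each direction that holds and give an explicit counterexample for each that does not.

Neither direction holds.

(⇒) This fails: take s = 6. Then 6 ≡ 6 (mod 9), but 6² = 36 ≡ 0 (mod 9), not 4.

(⇐) This fails: take s = 2. Then 2² = 4 ≡ 4 (mod 9), yet 2 ≡ 2 (mod 9), not 6.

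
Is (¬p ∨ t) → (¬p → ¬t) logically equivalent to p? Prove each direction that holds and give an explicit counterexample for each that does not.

Only the reverse direction holds.

(⟹) This fails. Under t = F, p = F, the left side is true but the right side is false.

(⟸) Assume the antecedent. If t is true, the antecedent forces (t = T, p = T), and (¬p ∨ t) → (¬p → ¬t) holds there. If t is false, (¬p ∨ t) → (¬p → ¬t) reduces to true regardless of the other variables. Either way (¬p ∨ t) → (¬p → ¬t) holds.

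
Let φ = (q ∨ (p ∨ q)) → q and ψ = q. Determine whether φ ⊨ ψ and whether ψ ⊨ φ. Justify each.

Not equivalent: only (⇐) holds.

Forward direction. This fails. Under q = F, p = F, the left side is true but the right side is false.

Converse. Assume the antecedent. If q is true, (q ∨ (p ∨ q)) → q reduces to true regardless of the other variables. If q is false, the antecedent cannot hold. Either way (q ∨ (p ∨ q)) → q holds.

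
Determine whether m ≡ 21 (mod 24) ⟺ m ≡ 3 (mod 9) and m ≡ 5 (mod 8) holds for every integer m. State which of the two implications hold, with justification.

The forward direction fails; the converse holds.

(⟹) This fails: m = 45 gives 45 ≡ 21 (mod 24) but 45 ≡ 0 (mod 9), so the conjunction on the right does not hold.

(⟸) Conversely, if m ≡ 3 (mod 9) and m ≡ 5 (mod 8), then by the Chinese remainder theorem m ≡ 21 (mod 72). Since 21 ≡ 21 (mod 24) and 24 ∣ 72, we get m ≡ 21 (mod 24).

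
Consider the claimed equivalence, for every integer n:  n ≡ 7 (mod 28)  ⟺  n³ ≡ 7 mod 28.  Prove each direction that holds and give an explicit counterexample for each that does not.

[⇐] Suppose n³ ≡ 7 (mod 28). The only residue r in {0, …, 27} with r³ ≡ 7 (mod 28) is r = 7, so n ≡ 7 (mod 28).

[⇒] Suppose n ≡ 7 (mod 28). Write n = 28j + 7. Then (28j + 7)³ = 21952j³ + 16464j² + 4116j + 343 = 28(784j³ + 588j² + 147j + 12) + 7, so n³ ≡ 7 (mod 28).

The biconditional holds.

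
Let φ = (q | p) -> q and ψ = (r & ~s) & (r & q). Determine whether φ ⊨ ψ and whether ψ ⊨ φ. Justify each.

Only the converse holds.

Converse. Assume the antecedent. If q is true, (q | p) -> q reduces to true regardless of the other variables. If q is false, the antecedent cannot hold. Either way (q | p) -> q holds.

Forward direction. This fails. Under q = F, s = F, r = F, p = F, the left side is true but the right side is false.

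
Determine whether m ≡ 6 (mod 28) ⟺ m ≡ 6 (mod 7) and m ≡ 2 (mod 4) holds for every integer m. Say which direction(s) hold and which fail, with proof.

(⇒) Suppose m ≡ 6 (mod 28); write m = 28j + 6. Since 7 ∣ 28, reducing mod 7 gives m ≡ 6 (mod 7); since 4 ∣ 28, reducing mod 4 gives m ≡ 6 ≡ 2 (mod 4).

(⇐) Conversely, if m ≡ 6 (mod 7) and m ≡ 2 (mod 4), then by the Chinese remainder theorem m ≡ 6 (mod 28). This is exactly m ≡ 6 (mod 28).

Both implications hold.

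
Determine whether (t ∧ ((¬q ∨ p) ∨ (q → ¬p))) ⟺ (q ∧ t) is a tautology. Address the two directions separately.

Only the converse holds.

(⇒) This fails. Under t = T, q = F, p = F, the left side is true but the right side is false.

(⇐) Assume the antecedent. If t is true, t ∧ ((¬q ∨ p) ∨ (q → ¬p)) reduces to true regardless of the other variables. If t is false, the antecedent cannot hold. Either way t ∧ ((¬q ∨ p) ∨ (q → ¬p)) holds.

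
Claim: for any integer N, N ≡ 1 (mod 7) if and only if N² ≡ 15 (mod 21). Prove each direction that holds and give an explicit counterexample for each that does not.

(⟹) This fails: take N = 1. Then 1 ≡ 1 (mod 7), but 1² = 1 ≡ 1 (mod 21), not 15.

(⟸) This fails: take N = 6. Then 6² = 36 ≡ 15 (mod 21), yet 6 ≡ 6 (mod 7), not 1.

Neither direction holds.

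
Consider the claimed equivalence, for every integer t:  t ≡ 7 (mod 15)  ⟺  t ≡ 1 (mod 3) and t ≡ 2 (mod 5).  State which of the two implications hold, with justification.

Both directions hold; the statement is true.

[⇒] Suppose t ≡ 7 (mod 15); write t = 15j + 7. Since 3 ∣ 15, reducing mod 3 gives t ≡ 7 ≡ 1 (mod 3); since 5 ∣ 15, reducing mod 5 gives t ≡ 7 ≡ 2 (mod 5).

[⇐] Conversely, if t ≡ 1 (mod 3) and t ≡ 2 (mod 5), then by the Chinese remainder theorem t ≡ 7 (mod 15). This is exactly t ≡ 7 (mod 15).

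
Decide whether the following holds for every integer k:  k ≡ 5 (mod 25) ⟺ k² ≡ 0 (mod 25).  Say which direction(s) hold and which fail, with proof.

Not equivalent: only (⇒) holds.

(⇒) Suppose k ≡ 5 (mod 25). Write k = 25j + 5. Then (25j + 5)² = 625j² + 250j + 25 = 25(25j² + 10j + 1) + 0, so k² ≡ 0 (mod 25).

(⇐) This fails: take k = 0. Then 0² = 0 ≡ 0 (mod 25), yet 0 ≡ 0 (mod 25), not 5.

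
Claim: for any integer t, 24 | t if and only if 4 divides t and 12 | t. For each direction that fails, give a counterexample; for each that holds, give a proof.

(⇒) holds; (⇐) fails.

(⟹) If 24 ∣ t, write t = 24q. Since 24 = 6·4, t = 4·(6q), so 4 ∣ t; and since 24 = 2·12, t = 12·(2q), so 12 ∣ t.

(⟸) This fails: take t = 12. Both 4 ∣ 12 and 12 ∣ 12, yet 12 is not a multiple of 24 (since 12 = 0·24 + 12), so 24 ∤ 12.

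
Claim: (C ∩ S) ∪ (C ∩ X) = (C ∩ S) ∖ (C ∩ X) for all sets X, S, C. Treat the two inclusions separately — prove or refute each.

(⟹) This inclusion fails. Take X = {1}, S = ∅, C = {1}; then 1 ∈ (C ∩ S) ∪ (C ∩ X) but 1 ∉ (C ∩ S) ∖ (C ∩ X).

(⟸) Let x ∈ (C ∩ S) ∖ (C ∩ X). Then x ∈ S ∩ C and x ∉ X, from which x ∈ (C ∩ S) ∪ (C ∩ X).

(⊆) fails; (⊇) holds.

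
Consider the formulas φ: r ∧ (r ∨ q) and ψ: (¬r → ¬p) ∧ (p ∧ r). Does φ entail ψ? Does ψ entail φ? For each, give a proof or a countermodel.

The forward direction fails; the converse holds.

(⟹) This fails. Under q = F, p = F, r = T, the left side is true but the right side is false.

(⟸) Assume the antecedent. If q is true, the antecedent forces (q = T, p = T, r = T), and r ∧ (r ∨ q) holds there. If q is false, the antecedent forces (q = F, p = T, r = T), and r ∧ (r ∨ q) holds there. Either way r ∧ (r ∨ q) holds.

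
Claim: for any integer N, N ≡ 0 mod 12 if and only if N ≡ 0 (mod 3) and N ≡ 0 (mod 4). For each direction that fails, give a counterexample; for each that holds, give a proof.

(⟹) Suppose N ≡ 0 (mod 12); write N = 12j + 0. Since 3 ∣ 12, reducing mod 3 gives N ≡ 0 (mod 3); since 4 ∣ 12, reducing mod 4 gives N ≡ 0 (mod 4).

(⟸) Conversely, if N ≡ 0 (mod 3) and N ≡ 0 (mod 4), then by the Chinese remainder theorem N ≡ 0 (mod 12). This is exactly N ≡ 0 (mod 12).

Both directions hold; the statement is true.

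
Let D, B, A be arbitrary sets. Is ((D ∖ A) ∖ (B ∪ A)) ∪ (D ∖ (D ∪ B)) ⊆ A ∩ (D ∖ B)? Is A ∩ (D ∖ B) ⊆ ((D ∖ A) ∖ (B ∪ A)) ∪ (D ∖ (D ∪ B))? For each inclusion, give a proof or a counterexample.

(⊆) fails and (⊇) fails.

(⟹) This inclusion fails. Take D = {1}, B = ∅, A = ∅; then 1 ∈ ((D ∖ A) ∖ (B ∪ A)) ∪ (D ∖ (D ∪ B)) but 1 ∉ A ∩ (D ∖ B).

(⟸) This inclusion fails. Take D = {1}, B = ∅, A = {1}; then 1 ∈ A ∩ (D ∖ B) but 1 ∉ ((D ∖ A) ∖ (B ∪ A)) ∪ (D ∖ (D ∪ B)).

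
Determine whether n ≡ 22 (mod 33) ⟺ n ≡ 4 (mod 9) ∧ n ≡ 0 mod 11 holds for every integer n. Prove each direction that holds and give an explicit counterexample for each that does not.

The forward direction fails; the converse holds.

[⇒] This fails: n = 88 gives 88 ≡ 22 (mod 33) but 88 ≡ 7 (mod 9), so the conjunction on the right does not hold.

[⇐] Conversely, if n ≡ 4 (mod 9) and n ≡ 0 (mod 11), then by the Chinese remainder theorem n ≡ 22 (mod 99). Since 22 ≡ 22 (mod 33) and 33 ∣ 99, we get n ≡ 22 (mod 33).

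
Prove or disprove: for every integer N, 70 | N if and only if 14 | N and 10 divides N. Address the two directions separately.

The biconditional holds.

Forward direction. If 70 ∣ N, write N = 70q. Since 70 = 5·14, N = 14·(5q), so 14 ∣ N; and since 70 = 7·10, N = 10·(7q), so 10 ∣ N.

Converse. Suppose 14 ∣ N and 10 ∣ N. Any common multiple of 14 and 10 is a multiple of their lcm; here lcm(14, 10) = 14·10/gcd(14, 10) = 140/2 = 70, so 70 ∣ N.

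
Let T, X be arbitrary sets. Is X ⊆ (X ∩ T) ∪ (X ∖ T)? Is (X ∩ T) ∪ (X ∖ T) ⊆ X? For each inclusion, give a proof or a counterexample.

Both inclusions hold.

(⊆) Let x ∈ X. Then either x ∈ X and x ∉ T; or x ∈ T ∩ X. In each case x ∈ (X ∩ T) ∪ (X ∖ T), so X ⊆ (X ∩ T) ∪ (X ∖ T).

(⊇) Let x ∈ (X ∩ T) ∪ (X ∖ T). Then either x ∈ X and x ∉ T; or x ∈ T ∩ X. In each case x ∈ X, so (X ∩ T) ∪ (X ∖ T) ⊆ X.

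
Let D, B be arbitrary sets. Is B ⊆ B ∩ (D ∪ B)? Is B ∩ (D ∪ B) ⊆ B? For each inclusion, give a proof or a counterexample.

(⊇) Let x ∈ B ∩ (D ∪ B). Then either x ∈ B and x ∉ D; or x ∈ D ∩ B. In each case x ∈ B, so B ∩ (D ∪ B) ⊆ B.

(⊆) Let x ∈ B. Then either x ∈ B and x ∉ D; or x ∈ D ∩ B. In each case x ∈ B ∩ (D ∪ B), so B ⊆ B ∩ (D ∪ B).

Both inclusions hold; the sets are equal.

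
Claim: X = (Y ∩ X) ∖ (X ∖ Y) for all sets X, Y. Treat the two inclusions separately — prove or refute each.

(⊆) This inclusion fails. Take X = {1}, Y = ∅; then 1 ∈ X but 1 ∉ (Y ∩ X) ∖ (X ∖ Y).

(⊇) Let x ∈ (Y ∩ X) ∖ (X ∖ Y). Then x ∈ X ∩ Y, from which x ∈ X.

The sets are not equal: only the reverse inclusion holds.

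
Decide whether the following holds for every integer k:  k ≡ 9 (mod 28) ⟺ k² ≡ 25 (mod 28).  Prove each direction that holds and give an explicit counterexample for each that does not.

Not equivalent: only (⇒) holds.

(→) Suppose k ≡ 9 (mod 28). Write k = 28j + 9. Then (28j + 9)² = 784j² + 504j + 81 = 28(28j² + 18j + 2) + 25, so k² ≡ 25 (mod 28).

(←) This fails: take k = 5. Then 5² = 25 ≡ 25 (mod 28), yet 5 ≡ 5 (mod 28), not 9.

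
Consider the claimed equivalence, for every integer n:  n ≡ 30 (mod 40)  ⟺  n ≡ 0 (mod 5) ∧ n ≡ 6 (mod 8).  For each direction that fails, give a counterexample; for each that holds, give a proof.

(⇒) Suppose n ≡ 30 (mod 40); write n = 40j + 30. Since 5 ∣ 40, reducing mod 5 gives n ≡ 30 ≡ 0 (mod 5); since 8 ∣ 40, reducing mod 8 gives n ≡ 30 ≡ 6 (mod 8).

(⇐) Conversely, if n ≡ 0 (mod 5) and n ≡ 6 (mod 8), then by the Chinese remainder theorem n ≡ 30 (mod 40). This is exactly n ≡ 30 (mod 40).

Both directions hold.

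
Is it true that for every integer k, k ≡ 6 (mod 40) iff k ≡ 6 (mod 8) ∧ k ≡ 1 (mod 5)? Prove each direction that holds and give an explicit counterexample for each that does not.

Converse. If k ≡ 6 (mod 8) and k ≡ 1 (mod 5), then by the Chinese remainder theorem k ≡ 6 (mod 40). This is exactly k ≡ 6 (mod 40).

Forward direction. Suppose k ≡ 6 (mod 40); write k = 40j + 6. Since 8 ∣ 40, reducing mod 8 gives k ≡ 6 (mod 8); since 5 ∣ 40, reducing mod 5 gives k ≡ 6 ≡ 1 (mod 5).

Both implications hold.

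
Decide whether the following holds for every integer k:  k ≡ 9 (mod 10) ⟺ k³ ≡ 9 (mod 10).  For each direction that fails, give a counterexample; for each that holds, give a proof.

(⇒) Suppose k ≡ 9 (mod 10). Write k = 10j + 9. Then (10j + 9)³ = 1000j³ + 2700j² + 2430j + 729 = 10(100j³ + 270j² + 243j + 72) + 9, so k³ ≡ 9 (mod 10).

(⇐) For the converse, argue contrapositively. If k ≢ 9 (mod 10), then k is congruent to one of 0, 1, 2, 3, 4, 5, 6, 7, 8 modulo 10, and these give k³ ≡ 0, 1, 8, 7, 4, 5, 6, 3, 2 respectively — never 9.

Both directions hold.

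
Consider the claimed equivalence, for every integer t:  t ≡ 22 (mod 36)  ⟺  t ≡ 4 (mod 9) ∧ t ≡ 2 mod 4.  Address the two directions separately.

The biconditional holds.

(→) Suppose t ≡ 22 (mod 36); write t = 36j + 22. Since 9 ∣ 36, reducing mod 9 gives t ≡ 22 ≡ 4 (mod 9); since 4 ∣ 36, reducing mod 4 gives t ≡ 22 ≡ 2 (mod 4).

(←) Conversely, if t ≡ 4 (mod 9) and t ≡ 2 (mod 4), then by the Chinese remainder theorem t ≡ 22 (mod 36). This is exactly t ≡ 22 (mod 36).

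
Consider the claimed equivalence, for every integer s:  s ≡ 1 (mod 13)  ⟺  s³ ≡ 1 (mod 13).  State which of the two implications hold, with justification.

(⟸) This fails: take s = 3. Then 3³ = 27 ≡ 1 (mod 13), yet 3 ≡ 3 (mod 13), not 1.

(⟹) Suppose s ≡ 1 (mod 13). Write s = 13j + 1. Then (13j + 1)³ = 2197j³ + 507j² + 39j + 1 = 13(169j³ + 39j² + 3j) + 1, so s³ ≡ 1 (mod 13).

Not equivalent: only (⇒) holds.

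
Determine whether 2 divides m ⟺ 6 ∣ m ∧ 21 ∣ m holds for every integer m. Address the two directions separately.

Forward direction. This fails: take m = 2. Certainly 2 ∣ 2, but 6 ∤ 2.

Converse. Suppose 6 ∣ m and 21 ∣ m. Any common multiple of 6 and 21 is a multiple of their lcm; here lcm(6, 21) = 6·21/gcd(6, 21) = 126/3 = 42, so 42 ∣ m. Since 2 ∣ 42, it follows that 2 ∣ m.

(⇒) fails; (⇐) holds.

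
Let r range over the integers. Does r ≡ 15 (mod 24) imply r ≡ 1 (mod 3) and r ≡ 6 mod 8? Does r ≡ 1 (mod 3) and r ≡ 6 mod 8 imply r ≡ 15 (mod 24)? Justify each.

[⇒] This fails: r = 15 gives 15 ≡ 15 (mod 24) but 15 ≡ 0 (mod 3), so the conjunction on the right does not hold.

[⇐] This fails: r = 22 satisfies both congruences on the right (22 ≡ 1 mod 3 and 22 ≡ 6 mod 8) yet 22 ≡ 22 (mod 24), not 15.

Neither direction holds.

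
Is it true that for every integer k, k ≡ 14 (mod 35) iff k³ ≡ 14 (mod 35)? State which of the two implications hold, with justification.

Both implications hold.

(→) Suppose k ≡ 14 (mod 35). Write k = 35j + 14. Then (35j + 14)³ = 42875j³ + 51450j² + 20580j + 2744 = 35(1225j³ + 1470j² + 588j + 78) + 14, so k³ ≡ 14 (mod 35).

(←) Conversely, suppose k³ ≡ 14 (mod 35). The only residue r in {0, …, 34} with r³ ≡ 14 (mod 35) is r = 14, so k ≡ 14 (mod 35).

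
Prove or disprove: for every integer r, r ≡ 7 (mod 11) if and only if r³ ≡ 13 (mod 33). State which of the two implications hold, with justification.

Forward direction. This fails: take r = 18. Then 18 ≡ 7 (mod 11), but 18³ = 5832 ≡ 24 (mod 33), not 13.

Converse. The residues r modulo 33 with r³ ≡ 13 (mod 33) are exactly {7}, and each is ≡ 7 (mod 11).

The forward direction fails; the converse holds.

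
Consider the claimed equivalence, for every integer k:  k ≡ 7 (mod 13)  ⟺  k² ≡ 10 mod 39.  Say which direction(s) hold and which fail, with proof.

[⇒] This fails: take k = 33. Then 33 ≡ 7 (mod 13), but 33² = 1089 ≡ 36 (mod 39), not 10.

[⇐] This fails: take k = 19. Then 19² = 361 ≡ 10 (mod 39), yet 19 ≡ 6 (mod 13), not 7.

Both directions fail.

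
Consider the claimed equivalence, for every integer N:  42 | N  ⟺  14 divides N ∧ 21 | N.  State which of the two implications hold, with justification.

[⇐] Suppose 14 ∣ N and 21 ∣ N. Any common multiple of 14 and 21 is a multiple of their lcm; here lcm(14, 21) = 14·21/gcd(14, 21) = 294/7 = 42, so 42 ∣ N.

[⇒] If 42 ∣ N, write N = 42q. Since 42 = 3·14, N = 14·(3q), so 14 ∣ N; and since 42 = 2·21, N = 21·(2q), so 21 ∣ N.

Both implications hold.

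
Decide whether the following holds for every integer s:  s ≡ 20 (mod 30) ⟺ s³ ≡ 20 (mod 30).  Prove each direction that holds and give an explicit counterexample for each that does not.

Both implications hold.

[⇒] Suppose s ≡ 20 (mod 30). Write s = 30j + 20. Then (30j + 20)³ = 27000j³ + 54000j² + 36000j + 8000 = 30(900j³ + 1800j² + 1200j + 266) + 20, so s³ ≡ 20 (mod 30).

[⇐] Conversely, suppose s³ ≡ 20 (mod 30). The only residue r in {0, …, 29} with r³ ≡ 20 (mod 30) is r = 20, so s ≡ 20 (mod 30).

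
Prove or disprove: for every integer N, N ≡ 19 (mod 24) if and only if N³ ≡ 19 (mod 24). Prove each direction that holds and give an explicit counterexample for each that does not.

The biconditional holds.

Forward direction. Suppose N ≡ 19 (mod 24). Write N = 24j + 19. Then (24j + 19)³ = 13824j³ + 32832j² + 25992j + 6859 = 24(576j³ + 1368j² + 1083j + 285) + 19, so N³ ≡ 19 (mod 24).

Converse. Suppose N³ ≡ 19 (mod 24). The only residue r in {0, …, 23} with r³ ≡ 19 (mod 24) is r = 19, so N ≡ 19 (mod 24).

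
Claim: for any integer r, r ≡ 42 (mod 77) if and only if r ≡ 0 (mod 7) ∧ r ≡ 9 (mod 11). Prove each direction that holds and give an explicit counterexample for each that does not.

Equivalent; both directions hold.

(⇒) Suppose r ≡ 42 (mod 77); write r = 77j + 42. Since 7 ∣ 77, reducing mod 7 gives r ≡ 42 ≡ 0 (mod 7); since 11 ∣ 77, reducing mod 11 gives r ≡ 42 ≡ 9 (mod 11).

(⇐) Conversely, if r ≡ 0 (mod 7) and r ≡ 9 (mod 11), then by the Chinese remainder theorem r ≡ 42 (mod 77). This is exactly r ≡ 42 (mod 77).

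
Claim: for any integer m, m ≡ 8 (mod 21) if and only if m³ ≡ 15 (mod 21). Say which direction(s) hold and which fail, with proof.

(⟹) This fails: take m = 8. Then 8 ≡ 8 (mod 21), but 8³ = 512 ≡ 8 (mod 21), not 15.

(⟸) This fails: take m = 9. Then 9³ = 729 ≡ 15 (mod 21), yet 9 ≡ 9 (mod 21), not 8.

Neither direction holds.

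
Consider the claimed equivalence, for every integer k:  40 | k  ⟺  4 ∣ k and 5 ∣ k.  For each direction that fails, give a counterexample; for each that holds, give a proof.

The forward direction holds; the converse fails.

[⇒] If 40 ∣ k, write k = 40q. Since 40 = 10·4, k = 4·(10q), so 4 ∣ k; and since 40 = 8·5, k = 5·(8q), so 5 ∣ k.

[⇐] This fails: take k = 20. Both 4 ∣ 20 and 5 ∣ 20, yet 20 is not a multiple of 40 (since 20 = 0·40 + 20), so 40 ∤ 20.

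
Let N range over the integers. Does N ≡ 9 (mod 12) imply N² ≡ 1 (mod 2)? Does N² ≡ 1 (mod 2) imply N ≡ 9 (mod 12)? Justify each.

Not equivalent: only (⇒) holds.

(⇒) Suppose N ≡ 9 (mod 12). Then N² ≡ 9² = 81 (mod 12), and since 2 ∣ 12, also N² ≡ 1 (mod 2).

(⇐) This fails: take N = 1. Then 1² = 1 ≡ 1 (mod 2), yet 1 ≡ 1 (mod 12), not 9.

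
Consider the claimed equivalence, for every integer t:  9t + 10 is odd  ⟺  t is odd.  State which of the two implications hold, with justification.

[⇒] Suppose 9t + 10 is odd. Since 9 is odd, 9t and t have the same parity, so 9t + 10 ≡ t + 10 (mod 2). As 10 is even, 9t + 10 is odd exactly when t is odd. Thus t is odd.

[⇐] Conversely, suppose t is odd; write t = 2j + 1. Then 9t + 10 = 9·(2j + 1) + 10 = 2·9j + 19, which is odd.

Both directions hold; the statement is true.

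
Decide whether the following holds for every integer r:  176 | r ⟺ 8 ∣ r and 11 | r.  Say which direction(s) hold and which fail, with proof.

Only the forward direction holds.

(⇒) If 176 ∣ r, write r = 176q. Since 176 = 22·8, r = 8·(22q), so 8 ∣ r; and since 176 = 16·11, r = 11·(16q), so 11 ∣ r.

(⇐) This fails: take r = 88. Both 8 ∣ 88 and 11 ∣ 88, yet 88 is not a multiple of 176 (since 88 = 0·176 + 88), so 176 ∤ 88.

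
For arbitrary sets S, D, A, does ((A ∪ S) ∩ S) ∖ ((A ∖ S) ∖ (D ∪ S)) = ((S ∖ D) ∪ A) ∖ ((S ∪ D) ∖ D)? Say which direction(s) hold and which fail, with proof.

Neither inclusion holds.

(⊆) This inclusion fails. Take S = {1}, D = ∅, A = ∅; then 1 ∈ ((A ∪ S) ∩ S) ∖ ((A ∖ S) ∖ (D ∪ S)) but 1 ∉ ((S ∖ D) ∪ A) ∖ ((S ∪ D) ∖ D).

(⊇) This inclusion fails. Take S = ∅, D = ∅, A = {1}; then 1 ∈ ((S ∖ D) ∪ A) ∖ ((S ∪ D) ∖ D) but 1 ∉ ((A ∪ S) ∩ S) ∖ ((A ∖ S) ∖ (D ∪ S)).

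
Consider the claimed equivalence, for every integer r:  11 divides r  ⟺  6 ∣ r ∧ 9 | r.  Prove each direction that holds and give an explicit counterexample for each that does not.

Neither implication holds.

(⟹) This fails: take r = 11. Certainly 11 ∣ 11, but 6 ∤ 11.

(⟸) This fails: take r = 18. Both 6 ∣ 18 and 9 ∣ 18, yet 18 is not a multiple of 11 (since 18 = 1·11 + 7), so 11 ∤ 18.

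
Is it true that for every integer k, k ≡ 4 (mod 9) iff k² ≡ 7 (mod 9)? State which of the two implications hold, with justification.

The forward direction holds; the converse fails.

Converse. This fails: take k = 5. Then 5² = 25 ≡ 7 (mod 9), yet 5 ≡ 5 (mod 9), not 4.

Forward direction. Suppose k ≡ 4 (mod 9). Write k = 9j + 4. Then (9j + 4)² = 81j² + 72j + 16 = 9(9j² + 8j + 1) + 7, so k² ≡ 7 (mod 9).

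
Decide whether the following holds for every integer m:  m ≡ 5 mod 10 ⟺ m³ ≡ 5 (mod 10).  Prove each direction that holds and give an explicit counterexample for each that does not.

(⇐) For the converse, argue contrapositively. If m ≢ 5 (mod 10), then m is congruent to one of 0, 1, 2, 3, 4, 6, 7, 8, 9 modulo 10, and these give m³ ≡ 0, 1, 8, 7, 4, 6, 3, 2, 9 respectively — never 5.

(⇒) Suppose m ≡ 5 mod 10. Write m = 10j + 5. Then (10j + 5)³ = 1000j³ + 1500j² + 750j + 125 = 10(100j³ + 150j² + 75j + 12) + 5, so m³ ≡ 5 (mod 10).

Both directions hold; the statement is true.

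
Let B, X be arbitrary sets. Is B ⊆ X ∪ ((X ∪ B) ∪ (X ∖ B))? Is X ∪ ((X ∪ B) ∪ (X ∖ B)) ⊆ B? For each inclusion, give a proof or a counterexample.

Only the forward inclusion holds.

(⟸) This inclusion fails. Take B = ∅, X = {1}; then 1 ∈ X ∪ ((X ∪ B) ∪ (X ∖ B)) but 1 ∉ B.

(⟹) Let x ∈ B. Then either x ∈ B and x ∉ X; or x ∈ B ∩ X. In each case x ∈ X ∪ ((X ∪ B) ∪ (X ∖ B)), so B ⊆ X ∪ ((X ∪ B) ∪ (X ∖ B)).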